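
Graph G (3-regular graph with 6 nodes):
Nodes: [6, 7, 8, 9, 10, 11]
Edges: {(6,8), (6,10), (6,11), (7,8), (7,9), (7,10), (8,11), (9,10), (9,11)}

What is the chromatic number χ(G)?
Clique number ω(G) = 3 (lower bound: χ ≥ ω).
The clique on [7, 9, 10] has size 3, forcing χ ≥ 3, and the coloring below uses 3 colors, so χ(G) = 3.
A valid 3-coloring: color 1: [8, 9]; color 2: [10, 11]; color 3: [6, 7].

χ(G) = 3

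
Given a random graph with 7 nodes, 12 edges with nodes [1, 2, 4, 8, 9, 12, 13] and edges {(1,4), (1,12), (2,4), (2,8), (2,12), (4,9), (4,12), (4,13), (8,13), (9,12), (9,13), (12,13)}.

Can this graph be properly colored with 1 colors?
No, G is not 1-colorable

The clique on vertices [4, 9, 12, 13] has size 4 > 1, so it alone needs 4 colors.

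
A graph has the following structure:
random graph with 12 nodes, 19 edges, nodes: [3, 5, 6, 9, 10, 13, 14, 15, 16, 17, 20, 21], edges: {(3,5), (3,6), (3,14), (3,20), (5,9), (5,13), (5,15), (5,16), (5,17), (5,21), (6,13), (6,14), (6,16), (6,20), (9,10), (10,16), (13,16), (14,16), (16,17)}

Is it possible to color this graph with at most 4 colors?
Yes, G is 4-colorable

A valid 4-coloring: color 1: [5, 6, 10]; color 2: [3, 9, 15, 16, 21]; color 3: [13, 14, 17, 20].
(χ(G) = 3 ≤ 4.)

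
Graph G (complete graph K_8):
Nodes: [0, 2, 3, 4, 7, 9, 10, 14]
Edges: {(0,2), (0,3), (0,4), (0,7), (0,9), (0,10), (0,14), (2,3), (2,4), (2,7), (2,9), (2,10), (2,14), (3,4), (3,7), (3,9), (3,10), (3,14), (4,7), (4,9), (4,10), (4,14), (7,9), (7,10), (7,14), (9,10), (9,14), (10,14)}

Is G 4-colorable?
No, G is not 4-colorable

The clique on vertices [0, 2, 3, 4, 7, 9, 10, 14] has size 8 > 4, so it alone needs 8 colors.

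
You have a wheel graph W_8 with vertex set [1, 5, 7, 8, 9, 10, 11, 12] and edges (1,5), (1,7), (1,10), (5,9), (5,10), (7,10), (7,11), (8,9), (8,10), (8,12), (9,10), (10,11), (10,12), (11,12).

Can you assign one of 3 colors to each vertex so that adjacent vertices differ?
No, G is not 3-colorable

Odd cycle [9, 8, 12, 11, 7, 1, 5] needs 3 colors (χ ≥ 3).
Vertex 10 is adjacent to every vertex of [1, 5, 7, 8, 9, 11, 12], which already need 3 colors among themselves, so 10 needs a new color (χ ≥ 4).
Hence χ(G) ≥ 4 > 3, so no proper 3-coloring exists.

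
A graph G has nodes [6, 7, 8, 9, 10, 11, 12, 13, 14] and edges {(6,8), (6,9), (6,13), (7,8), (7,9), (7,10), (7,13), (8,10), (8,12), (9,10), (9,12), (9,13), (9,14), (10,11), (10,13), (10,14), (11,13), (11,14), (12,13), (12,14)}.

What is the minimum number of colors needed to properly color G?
χ(G) = 4

Clique number ω(G) = 4 (lower bound: χ ≥ ω).
The clique on [7, 9, 10, 13] has size 4, forcing χ ≥ 4, and the coloring below uses 4 colors, so χ(G) = 4.
A valid 4-coloring: color 1: [6, 10, 12]; color 2: [8, 13, 14]; color 3: [9, 11]; color 4: [7].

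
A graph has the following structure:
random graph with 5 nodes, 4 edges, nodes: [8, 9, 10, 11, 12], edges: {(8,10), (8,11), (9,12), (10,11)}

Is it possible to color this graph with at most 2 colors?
The clique on vertices [8, 10, 11] has size 3 > 2, so it alone needs 3 colors.

No, G is not 2-colorable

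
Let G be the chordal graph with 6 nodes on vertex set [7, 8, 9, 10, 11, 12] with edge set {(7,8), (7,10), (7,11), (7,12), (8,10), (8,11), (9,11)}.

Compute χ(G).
Clique number ω(G) = 3 (lower bound: χ ≥ ω).
The clique on [7, 8, 10] has size 3, forcing χ ≥ 3, and the coloring below uses 3 colors, so χ(G) = 3.
A valid 3-coloring: color 1: [7, 9]; color 2: [10, 11, 12]; color 3: [8].

χ(G) = 3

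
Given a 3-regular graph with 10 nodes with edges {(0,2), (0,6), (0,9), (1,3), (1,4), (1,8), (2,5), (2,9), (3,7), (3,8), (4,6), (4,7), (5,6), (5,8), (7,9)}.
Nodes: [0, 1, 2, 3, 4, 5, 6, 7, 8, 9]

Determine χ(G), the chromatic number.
Clique number ω(G) = 3 (lower bound: χ ≥ ω).
The clique on [0, 2, 9] has size 3, forcing χ ≥ 3, and the coloring below uses 3 colors, so χ(G) = 3.
A valid 3-coloring: color 1: [6, 8, 9]; color 2: [0, 3, 4, 5]; color 3: [1, 2, 7].

χ(G) = 3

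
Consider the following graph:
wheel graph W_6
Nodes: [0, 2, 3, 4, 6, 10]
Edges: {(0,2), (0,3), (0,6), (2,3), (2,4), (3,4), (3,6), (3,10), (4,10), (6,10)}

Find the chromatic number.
Clique number ω(G) = 3 (lower bound: χ ≥ ω).
Odd cycle [10, 6, 0, 2, 4] needs 3 colors (χ ≥ 3).
Vertex 3 is adjacent to every vertex of [0, 2, 4, 6, 10], which already need 3 colors among themselves, so 3 needs a new color (χ ≥ 4).
The coloring below uses 4 colors, so χ(G) = 4.
A valid 4-coloring: color 1: [3]; color 2: [2, 10]; color 3: [4, 6]; color 4: [0].

χ(G) = 4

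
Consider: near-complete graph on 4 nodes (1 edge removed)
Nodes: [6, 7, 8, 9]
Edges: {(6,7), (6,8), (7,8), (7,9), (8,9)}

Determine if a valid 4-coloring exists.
Yes, G is 4-colorable

A valid 4-coloring: color 1: [8]; color 2: [7]; color 3: [6, 9].
(χ(G) = 3 ≤ 4.)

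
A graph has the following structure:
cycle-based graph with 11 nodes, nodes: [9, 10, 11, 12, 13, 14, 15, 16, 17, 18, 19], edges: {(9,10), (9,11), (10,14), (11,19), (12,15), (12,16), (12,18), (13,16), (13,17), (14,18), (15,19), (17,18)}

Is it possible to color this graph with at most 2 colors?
Odd cycle [17, 13, 16, 12, 18] needs 3 colors (χ ≥ 3).
Hence χ(G) ≥ 3 > 2, so no proper 2-coloring exists.

No, G is not 2-colorable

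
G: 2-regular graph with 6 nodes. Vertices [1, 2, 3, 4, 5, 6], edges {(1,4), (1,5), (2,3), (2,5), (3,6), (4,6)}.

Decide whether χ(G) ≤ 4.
Yes, G is 4-colorable

A valid 4-coloring: color 1: [1, 2, 6]; color 2: [3, 4, 5].
(χ(G) = 2 ≤ 4.)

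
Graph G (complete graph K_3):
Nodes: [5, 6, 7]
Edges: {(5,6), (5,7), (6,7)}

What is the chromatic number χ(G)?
χ(G) = 3

Clique number ω(G) = 3 (lower bound: χ ≥ ω).
The clique on [5, 6, 7] has size 3, forcing χ ≥ 3, and the coloring below uses 3 colors, so χ(G) = 3.
A valid 3-coloring: color 1: [7]; color 2: [5]; color 3: [6].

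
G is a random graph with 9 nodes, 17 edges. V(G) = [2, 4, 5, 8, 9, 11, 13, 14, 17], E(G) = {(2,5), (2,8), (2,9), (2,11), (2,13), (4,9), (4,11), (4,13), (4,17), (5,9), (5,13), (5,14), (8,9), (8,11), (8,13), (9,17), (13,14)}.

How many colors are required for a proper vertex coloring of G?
χ(G) = 3

Clique number ω(G) = 3 (lower bound: χ ≥ ω).
The clique on [4, 9, 17] has size 3, forcing χ ≥ 3, and the coloring below uses 3 colors, so χ(G) = 3.
A valid 3-coloring: color 1: [9, 11, 13]; color 2: [2, 4, 14]; color 3: [5, 8, 17].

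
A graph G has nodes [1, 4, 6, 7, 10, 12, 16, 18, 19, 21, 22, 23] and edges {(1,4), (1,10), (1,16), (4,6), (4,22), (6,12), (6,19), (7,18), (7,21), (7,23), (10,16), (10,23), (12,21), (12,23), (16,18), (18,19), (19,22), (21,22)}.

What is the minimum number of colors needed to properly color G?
χ(G) = 3

Clique number ω(G) = 3 (lower bound: χ ≥ ω).
The clique on [1, 10, 16] has size 3, forcing χ ≥ 3, and the coloring below uses 3 colors, so χ(G) = 3.
A valid 3-coloring: color 1: [1, 6, 18, 21, 23]; color 2: [4, 7, 12, 16, 19]; color 3: [10, 22].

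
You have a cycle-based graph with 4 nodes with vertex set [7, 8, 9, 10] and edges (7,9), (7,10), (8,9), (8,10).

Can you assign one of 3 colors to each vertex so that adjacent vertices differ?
Yes, G is 3-colorable

A valid 3-coloring: color 1: [9, 10]; color 2: [7, 8].
(χ(G) = 2 ≤ 3.)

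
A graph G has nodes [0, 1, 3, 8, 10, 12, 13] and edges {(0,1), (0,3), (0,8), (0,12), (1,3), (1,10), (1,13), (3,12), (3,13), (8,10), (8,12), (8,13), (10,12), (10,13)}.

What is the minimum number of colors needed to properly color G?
χ(G) = 4

Clique number ω(G) = 3 (lower bound: χ ≥ ω).
Suppose a proper 3-coloring c exists. The clique [0, 1, 3] takes 3 distinct colors; by symmetry let c(0) = 1, c(1) = 2, c(3) = 3.
- Vertex 12: neighbors [0, 3] already have colors [1, 3] ⇒ c(12) = 2.
- Vertex 8: neighbors [0, 12] already have colors [1, 2] ⇒ c(8) = 3.
- Vertex 10: neighbors [1, 8] already have colors [2, 3] ⇒ c(10) = 1.
- Vertex 13: neighbors [10, 1, 3] already have colors [1, 2, 3] — all 3 colors blocked. Contradiction.
The forced assignments end in a contradiction, so G has no proper 3-coloring (χ ≥ 4).
The coloring below uses 4 colors, so χ(G) = 4.
A valid 4-coloring: color 1: [1, 8]; color 2: [12, 13]; color 3: [3, 10]; color 4: [0].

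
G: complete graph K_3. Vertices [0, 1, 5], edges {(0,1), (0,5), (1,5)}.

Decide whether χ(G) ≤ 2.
The clique on vertices [0, 1, 5] has size 3 > 2, so it alone needs 3 colors.

No, G is not 2-colorable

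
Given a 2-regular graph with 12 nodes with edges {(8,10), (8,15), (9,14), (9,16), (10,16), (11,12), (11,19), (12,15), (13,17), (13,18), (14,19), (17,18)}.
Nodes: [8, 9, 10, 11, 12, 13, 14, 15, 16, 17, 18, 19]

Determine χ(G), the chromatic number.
Clique number ω(G) = 3 (lower bound: χ ≥ ω).
The clique on [13, 17, 18] has size 3, forcing χ ≥ 3, and the coloring below uses 3 colors, so χ(G) = 3.
A valid 3-coloring: color 1: [9, 10, 13, 15, 19]; color 2: [8, 11, 14, 16, 18]; color 3: [12, 17].

χ(G) = 3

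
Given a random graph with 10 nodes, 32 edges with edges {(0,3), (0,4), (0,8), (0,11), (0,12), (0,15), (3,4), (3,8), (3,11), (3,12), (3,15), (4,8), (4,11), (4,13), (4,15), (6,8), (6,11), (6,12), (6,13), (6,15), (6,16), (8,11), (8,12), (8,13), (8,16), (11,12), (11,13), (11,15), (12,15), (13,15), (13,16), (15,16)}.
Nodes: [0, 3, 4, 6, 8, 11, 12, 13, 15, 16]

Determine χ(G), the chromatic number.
χ(G) = 5

Clique number ω(G) = 5 (lower bound: χ ≥ ω).
The clique on [0, 3, 4, 8, 11] has size 5, forcing χ ≥ 5, and the coloring below uses 5 colors, so χ(G) = 5.
A valid 5-coloring: color 1: [11, 16]; color 2: [8, 15]; color 3: [3, 6]; color 4: [4, 12]; color 5: [0, 13].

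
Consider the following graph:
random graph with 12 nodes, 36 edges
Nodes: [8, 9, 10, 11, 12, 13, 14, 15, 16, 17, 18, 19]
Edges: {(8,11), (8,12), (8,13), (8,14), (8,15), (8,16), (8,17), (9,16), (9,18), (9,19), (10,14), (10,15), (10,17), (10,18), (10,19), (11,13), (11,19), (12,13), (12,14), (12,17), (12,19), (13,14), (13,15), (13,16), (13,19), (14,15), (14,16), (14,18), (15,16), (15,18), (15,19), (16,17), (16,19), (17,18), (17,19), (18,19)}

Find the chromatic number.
χ(G) = 5

Clique number ω(G) = 5 (lower bound: χ ≥ ω).
The clique on [8, 13, 14, 15, 16] has size 5, forcing χ ≥ 5, and the coloring below uses 5 colors, so χ(G) = 5.
A valid 5-coloring: color 1: [8, 19]; color 2: [9, 11, 15, 17]; color 3: [12, 16, 18]; color 4: [10, 13]; color 5: [14].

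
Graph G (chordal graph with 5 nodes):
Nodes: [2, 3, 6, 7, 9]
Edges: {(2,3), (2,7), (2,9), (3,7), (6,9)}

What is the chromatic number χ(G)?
Clique number ω(G) = 3 (lower bound: χ ≥ ω).
The clique on [2, 3, 7] has size 3, forcing χ ≥ 3, and the coloring below uses 3 colors, so χ(G) = 3.
A valid 3-coloring: color 1: [2, 6]; color 2: [3, 9]; color 3: [7].

χ(G) = 3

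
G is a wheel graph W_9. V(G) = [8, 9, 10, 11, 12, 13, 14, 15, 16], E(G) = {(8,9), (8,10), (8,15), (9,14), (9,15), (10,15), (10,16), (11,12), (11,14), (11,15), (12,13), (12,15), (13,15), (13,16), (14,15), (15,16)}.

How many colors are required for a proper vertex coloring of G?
Clique number ω(G) = 3 (lower bound: χ ≥ ω).
The clique on [8, 9, 15] has size 3, forcing χ ≥ 3, and the coloring below uses 3 colors, so χ(G) = 3.
A valid 3-coloring: color 1: [15]; color 2: [8, 12, 14, 16]; color 3: [9, 10, 11, 13].

χ(G) = 3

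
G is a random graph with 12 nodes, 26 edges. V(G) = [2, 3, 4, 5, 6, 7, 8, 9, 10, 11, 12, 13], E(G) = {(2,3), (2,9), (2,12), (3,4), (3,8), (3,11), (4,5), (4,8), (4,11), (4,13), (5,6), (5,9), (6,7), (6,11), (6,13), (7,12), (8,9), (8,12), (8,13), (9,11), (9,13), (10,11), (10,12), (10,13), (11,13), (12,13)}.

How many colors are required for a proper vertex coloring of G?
χ(G) = 4

Clique number ω(G) = 3 (lower bound: χ ≥ ω).
Odd cycle [12, 8, 9, 11, 10] needs 3 colors (χ ≥ 3).
Vertex 13 is adjacent to every vertex of [8, 9, 10, 11, 12], which already need 3 colors among themselves, so 13 needs a new color (χ ≥ 4).
The coloring below uses 4 colors, so χ(G) = 4.
A valid 4-coloring: color 1: [3, 5, 7, 13]; color 2: [11, 12]; color 3: [4, 6, 9, 10]; color 4: [2, 8].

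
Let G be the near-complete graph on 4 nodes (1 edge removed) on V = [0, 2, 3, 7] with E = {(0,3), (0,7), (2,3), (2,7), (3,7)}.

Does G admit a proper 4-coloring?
A valid 4-coloring: color 1: [3]; color 2: [7]; color 3: [0, 2].
(χ(G) = 3 ≤ 4.)

Yes, G is 4-colorable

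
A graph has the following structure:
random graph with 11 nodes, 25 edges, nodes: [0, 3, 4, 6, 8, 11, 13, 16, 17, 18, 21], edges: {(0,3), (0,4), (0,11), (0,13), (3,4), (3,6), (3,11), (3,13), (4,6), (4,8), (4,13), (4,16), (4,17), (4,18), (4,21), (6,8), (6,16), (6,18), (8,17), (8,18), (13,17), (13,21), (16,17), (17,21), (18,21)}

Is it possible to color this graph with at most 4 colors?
Yes, G is 4-colorable

A valid 4-coloring: color 1: [4, 11]; color 2: [6, 13]; color 3: [3, 17, 18]; color 4: [0, 8, 16, 21].
(χ(G) = 4 ≤ 4.)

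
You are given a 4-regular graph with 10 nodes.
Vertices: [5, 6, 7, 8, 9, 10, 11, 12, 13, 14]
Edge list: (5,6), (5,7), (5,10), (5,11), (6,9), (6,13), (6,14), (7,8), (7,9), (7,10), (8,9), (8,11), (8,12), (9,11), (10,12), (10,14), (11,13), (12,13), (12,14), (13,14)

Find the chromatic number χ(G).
χ(G) = 3

Clique number ω(G) = 3 (lower bound: χ ≥ ω).
The clique on [5, 7, 10] has size 3, forcing χ ≥ 3, and the coloring below uses 3 colors, so χ(G) = 3.
A valid 3-coloring: color 1: [5, 9, 14]; color 2: [6, 7, 11, 12]; color 3: [8, 10, 13].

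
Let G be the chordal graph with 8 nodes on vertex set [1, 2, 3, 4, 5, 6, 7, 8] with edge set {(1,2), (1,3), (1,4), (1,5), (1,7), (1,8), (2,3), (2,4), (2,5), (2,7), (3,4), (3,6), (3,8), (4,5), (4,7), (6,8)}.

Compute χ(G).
Clique number ω(G) = 4 (lower bound: χ ≥ ω).
The clique on [1, 2, 3, 4] has size 4, forcing χ ≥ 4, and the coloring below uses 4 colors, so χ(G) = 4.
A valid 4-coloring: color 1: [1, 6]; color 2: [4, 8]; color 3: [3, 5, 7]; color 4: [2].

χ(G) = 4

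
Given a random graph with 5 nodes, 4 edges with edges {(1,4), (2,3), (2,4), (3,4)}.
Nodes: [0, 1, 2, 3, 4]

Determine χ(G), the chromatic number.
Clique number ω(G) = 3 (lower bound: χ ≥ ω).
The clique on [2, 3, 4] has size 3, forcing χ ≥ 3, and the coloring below uses 3 colors, so χ(G) = 3.
A valid 3-coloring: color 1: [0, 4]; color 2: [1, 2]; color 3: [3].

χ(G) = 3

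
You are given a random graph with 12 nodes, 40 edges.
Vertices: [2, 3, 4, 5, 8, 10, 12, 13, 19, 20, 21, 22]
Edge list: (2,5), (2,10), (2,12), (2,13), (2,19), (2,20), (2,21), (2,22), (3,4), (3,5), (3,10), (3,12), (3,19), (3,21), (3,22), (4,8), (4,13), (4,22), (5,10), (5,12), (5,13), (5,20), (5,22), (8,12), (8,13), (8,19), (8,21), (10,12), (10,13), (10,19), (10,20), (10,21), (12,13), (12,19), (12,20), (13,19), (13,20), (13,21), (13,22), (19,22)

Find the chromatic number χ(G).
Clique number ω(G) = 6 (lower bound: χ ≥ ω).
The clique on [2, 5, 10, 12, 13, 20] has size 6, forcing χ ≥ 6, and the coloring below uses 6 colors, so χ(G) = 6.
A valid 6-coloring: color 1: [3, 13]; color 2: [2, 8]; color 3: [10, 22]; color 4: [4, 12, 21]; color 5: [5, 19]; color 6: [20].

χ(G) = 6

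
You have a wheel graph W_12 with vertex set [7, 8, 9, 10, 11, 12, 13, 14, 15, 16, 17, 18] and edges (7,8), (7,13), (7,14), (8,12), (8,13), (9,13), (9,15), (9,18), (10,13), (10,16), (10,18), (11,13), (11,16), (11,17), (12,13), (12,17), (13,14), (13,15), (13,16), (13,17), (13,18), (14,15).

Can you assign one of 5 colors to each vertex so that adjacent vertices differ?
A valid 5-coloring: color 1: [13]; color 2: [8, 15, 16, 17, 18]; color 3: [7, 9, 10, 11, 12]; color 4: [14].
(χ(G) = 4 ≤ 5.)

Yes, G is 5-colorable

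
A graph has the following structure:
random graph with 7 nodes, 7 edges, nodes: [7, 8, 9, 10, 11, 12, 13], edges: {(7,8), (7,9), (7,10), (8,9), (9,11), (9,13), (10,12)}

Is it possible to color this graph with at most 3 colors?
Yes, G is 3-colorable

A valid 3-coloring: color 1: [9, 10]; color 2: [7, 11, 12, 13]; color 3: [8].
(χ(G) = 3 ≤ 3.)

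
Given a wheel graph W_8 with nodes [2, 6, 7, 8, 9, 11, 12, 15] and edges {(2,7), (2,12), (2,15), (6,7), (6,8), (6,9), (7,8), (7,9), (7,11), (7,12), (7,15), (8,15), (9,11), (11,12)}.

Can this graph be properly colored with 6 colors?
A valid 6-coloring: color 1: [7]; color 2: [2, 8, 9]; color 3: [6, 12, 15]; color 4: [11].
(χ(G) = 4 ≤ 6.)

Yes, G is 6-colorable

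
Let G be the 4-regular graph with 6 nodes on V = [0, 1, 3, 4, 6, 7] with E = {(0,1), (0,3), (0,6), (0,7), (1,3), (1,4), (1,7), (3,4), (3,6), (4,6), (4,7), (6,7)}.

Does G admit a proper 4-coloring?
Yes, G is 4-colorable

A valid 4-coloring: color 1: [3, 7]; color 2: [1, 6]; color 3: [0, 4].
(χ(G) = 3 ≤ 4.)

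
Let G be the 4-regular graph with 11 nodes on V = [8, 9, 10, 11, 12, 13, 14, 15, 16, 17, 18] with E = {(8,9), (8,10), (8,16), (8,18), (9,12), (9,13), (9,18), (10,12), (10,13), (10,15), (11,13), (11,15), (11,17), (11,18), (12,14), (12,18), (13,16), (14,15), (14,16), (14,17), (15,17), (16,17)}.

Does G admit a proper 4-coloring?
A valid 4-coloring: color 1: [8, 12, 13, 17]; color 2: [9, 10, 11, 14]; color 3: [15, 16, 18].
(χ(G) = 3 ≤ 4.)

Yes, G is 4-colorable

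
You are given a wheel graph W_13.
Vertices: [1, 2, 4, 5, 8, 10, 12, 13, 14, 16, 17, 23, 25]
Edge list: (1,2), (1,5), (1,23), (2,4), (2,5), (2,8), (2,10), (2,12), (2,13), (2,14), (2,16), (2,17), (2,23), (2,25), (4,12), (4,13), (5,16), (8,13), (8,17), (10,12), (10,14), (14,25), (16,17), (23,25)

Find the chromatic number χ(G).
Clique number ω(G) = 3 (lower bound: χ ≥ ω).
The clique on [1, 2, 5] has size 3, forcing χ ≥ 3, and the coloring below uses 3 colors, so χ(G) = 3.
A valid 3-coloring: color 1: [2]; color 2: [1, 4, 8, 10, 16, 25]; color 3: [5, 12, 13, 14, 17, 23].

χ(G) = 3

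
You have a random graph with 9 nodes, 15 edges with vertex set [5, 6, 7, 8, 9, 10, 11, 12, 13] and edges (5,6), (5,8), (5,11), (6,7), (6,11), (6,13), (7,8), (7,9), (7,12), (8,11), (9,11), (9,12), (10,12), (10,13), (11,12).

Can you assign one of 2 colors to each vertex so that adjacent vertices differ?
No, G is not 2-colorable

The clique on vertices [9, 11, 12] has size 3 > 2, so it alone needs 3 colors.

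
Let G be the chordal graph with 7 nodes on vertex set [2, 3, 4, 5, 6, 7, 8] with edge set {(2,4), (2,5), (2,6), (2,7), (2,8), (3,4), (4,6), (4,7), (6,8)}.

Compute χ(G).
Clique number ω(G) = 3 (lower bound: χ ≥ ω).
The clique on [2, 6, 8] has size 3, forcing χ ≥ 3, and the coloring below uses 3 colors, so χ(G) = 3.
A valid 3-coloring: color 1: [2, 3]; color 2: [4, 5, 8]; color 3: [6, 7].

χ(G) = 3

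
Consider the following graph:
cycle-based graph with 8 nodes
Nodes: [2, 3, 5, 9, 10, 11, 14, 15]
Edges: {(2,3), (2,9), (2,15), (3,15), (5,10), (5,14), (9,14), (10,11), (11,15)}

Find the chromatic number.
χ(G) = 3

Clique number ω(G) = 3 (lower bound: χ ≥ ω).
The clique on [2, 3, 15] has size 3, forcing χ ≥ 3, and the coloring below uses 3 colors, so χ(G) = 3.
A valid 3-coloring: color 1: [2, 10, 14]; color 2: [5, 9, 15]; color 3: [3, 11].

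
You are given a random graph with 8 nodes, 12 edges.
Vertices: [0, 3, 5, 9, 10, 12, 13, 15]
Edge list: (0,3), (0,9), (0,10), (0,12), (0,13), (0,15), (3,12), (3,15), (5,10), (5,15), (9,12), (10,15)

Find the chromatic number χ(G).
Clique number ω(G) = 3 (lower bound: χ ≥ ω).
The clique on [0, 9, 12] has size 3, forcing χ ≥ 3, and the coloring below uses 3 colors, so χ(G) = 3.
A valid 3-coloring: color 1: [0, 5]; color 2: [12, 13, 15]; color 3: [3, 9, 10].

χ(G) = 3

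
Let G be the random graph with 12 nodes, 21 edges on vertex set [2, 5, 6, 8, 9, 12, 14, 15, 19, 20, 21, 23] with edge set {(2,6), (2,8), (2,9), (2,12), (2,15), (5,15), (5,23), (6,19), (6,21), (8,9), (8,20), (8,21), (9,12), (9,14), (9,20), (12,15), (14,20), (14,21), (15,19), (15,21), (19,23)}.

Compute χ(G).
χ(G) = 3

Clique number ω(G) = 3 (lower bound: χ ≥ ω).
The clique on [2, 8, 9] has size 3, forcing χ ≥ 3, and the coloring below uses 3 colors, so χ(G) = 3.
A valid 3-coloring: color 1: [6, 9, 15, 23]; color 2: [2, 5, 19, 20, 21]; color 3: [8, 12, 14].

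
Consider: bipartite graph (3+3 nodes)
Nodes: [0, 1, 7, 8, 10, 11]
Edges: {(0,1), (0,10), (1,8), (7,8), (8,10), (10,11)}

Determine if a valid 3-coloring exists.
A valid 3-coloring: color 1: [1, 7, 10]; color 2: [0, 8, 11].
(χ(G) = 2 ≤ 3.)

Yes, G is 3-colorable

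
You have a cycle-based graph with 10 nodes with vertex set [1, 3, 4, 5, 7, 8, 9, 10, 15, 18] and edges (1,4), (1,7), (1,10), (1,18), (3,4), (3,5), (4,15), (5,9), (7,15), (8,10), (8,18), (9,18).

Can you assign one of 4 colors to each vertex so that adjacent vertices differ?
A valid 4-coloring: color 1: [1, 3, 8, 9, 15]; color 2: [4, 5, 7, 10, 18].
(χ(G) = 2 ≤ 4.)

Yes, G is 4-colorable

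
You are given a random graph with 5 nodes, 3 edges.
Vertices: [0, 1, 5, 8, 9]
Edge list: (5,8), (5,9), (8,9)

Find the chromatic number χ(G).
Clique number ω(G) = 3 (lower bound: χ ≥ ω).
The clique on [5, 8, 9] has size 3, forcing χ ≥ 3, and the coloring below uses 3 colors, so χ(G) = 3.
A valid 3-coloring: color 1: [0, 1, 5]; color 2: [8]; color 3: [9].

χ(G) = 3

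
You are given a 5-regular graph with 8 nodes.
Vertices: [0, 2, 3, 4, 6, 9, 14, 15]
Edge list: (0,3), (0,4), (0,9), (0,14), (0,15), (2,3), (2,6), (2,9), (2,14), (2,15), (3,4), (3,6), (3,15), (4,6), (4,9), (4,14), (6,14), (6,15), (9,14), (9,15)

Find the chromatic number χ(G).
χ(G) = 4

Clique number ω(G) = 4 (lower bound: χ ≥ ω).
The clique on [0, 4, 9, 14] has size 4, forcing χ ≥ 4, and the coloring below uses 4 colors, so χ(G) = 4.
A valid 4-coloring: color 1: [3, 14]; color 2: [6, 9]; color 3: [0, 2]; color 4: [4, 15].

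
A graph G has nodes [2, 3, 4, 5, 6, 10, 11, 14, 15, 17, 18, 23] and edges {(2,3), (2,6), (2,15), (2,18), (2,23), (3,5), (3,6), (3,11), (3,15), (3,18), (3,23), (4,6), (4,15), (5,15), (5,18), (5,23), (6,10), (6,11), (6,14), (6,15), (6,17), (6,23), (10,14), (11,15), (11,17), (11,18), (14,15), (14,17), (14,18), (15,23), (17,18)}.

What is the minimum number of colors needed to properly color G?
Clique number ω(G) = 5 (lower bound: χ ≥ ω).
The clique on [2, 3, 6, 15, 23] has size 5, forcing χ ≥ 5, and the coloring below uses 5 colors, so χ(G) = 5.
A valid 5-coloring: color 1: [5, 6]; color 2: [10, 15, 18]; color 3: [3, 4, 17]; color 4: [2, 11, 14]; color 5: [23].

χ(G) = 5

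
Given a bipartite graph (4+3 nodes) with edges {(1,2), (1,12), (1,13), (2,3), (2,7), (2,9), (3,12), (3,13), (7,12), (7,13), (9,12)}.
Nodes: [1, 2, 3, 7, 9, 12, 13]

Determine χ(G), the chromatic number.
Clique number ω(G) = 2 (lower bound: χ ≥ ω).
The graph is bipartite (no odd cycle), so 2 colors suffice: χ(G) = 2.
A valid 2-coloring: color 1: [2, 12, 13]; color 2: [1, 3, 7, 9].

χ(G) = 2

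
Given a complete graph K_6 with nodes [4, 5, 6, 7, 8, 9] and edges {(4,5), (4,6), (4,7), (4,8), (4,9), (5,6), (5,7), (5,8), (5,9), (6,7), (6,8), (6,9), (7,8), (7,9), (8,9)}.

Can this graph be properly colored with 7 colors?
Yes, G is 7-colorable

A valid 7-coloring: color 1: [8]; color 2: [6]; color 3: [5]; color 4: [7]; color 5: [9]; color 6: [4].
(χ(G) = 6 ≤ 7.)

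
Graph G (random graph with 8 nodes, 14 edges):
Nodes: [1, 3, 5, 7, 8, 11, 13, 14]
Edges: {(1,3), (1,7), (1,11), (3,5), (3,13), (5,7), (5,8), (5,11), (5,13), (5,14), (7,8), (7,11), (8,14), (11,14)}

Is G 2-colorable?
The clique on vertices [1, 7, 11] has size 3 > 2, so it alone needs 3 colors.

No, G is not 2-colorable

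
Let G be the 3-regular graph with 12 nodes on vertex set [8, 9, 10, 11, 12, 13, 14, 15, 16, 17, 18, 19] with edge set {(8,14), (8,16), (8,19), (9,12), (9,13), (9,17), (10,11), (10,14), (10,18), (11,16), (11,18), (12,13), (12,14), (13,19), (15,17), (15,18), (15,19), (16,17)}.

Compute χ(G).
χ(G) = 3

Clique number ω(G) = 3 (lower bound: χ ≥ ω).
The clique on [9, 12, 13] has size 3, forcing χ ≥ 3, and the coloring below uses 3 colors, so χ(G) = 3.
A valid 3-coloring: color 1: [8, 10, 12, 17]; color 2: [9, 14, 16, 18, 19]; color 3: [11, 13, 15].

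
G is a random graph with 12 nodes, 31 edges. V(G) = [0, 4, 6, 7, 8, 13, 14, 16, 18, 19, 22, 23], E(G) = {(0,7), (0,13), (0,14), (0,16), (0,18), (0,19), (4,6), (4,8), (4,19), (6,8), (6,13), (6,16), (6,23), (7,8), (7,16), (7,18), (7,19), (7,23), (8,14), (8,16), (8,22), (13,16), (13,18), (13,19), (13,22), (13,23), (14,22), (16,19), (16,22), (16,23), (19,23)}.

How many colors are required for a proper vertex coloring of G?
χ(G) = 4

Clique number ω(G) = 4 (lower bound: χ ≥ ω).
The clique on [0, 13, 16, 19] has size 4, forcing χ ≥ 4, and the coloring below uses 4 colors, so χ(G) = 4.
A valid 4-coloring: color 1: [4, 14, 16, 18]; color 2: [7, 13]; color 3: [0, 8, 23]; color 4: [6, 19, 22].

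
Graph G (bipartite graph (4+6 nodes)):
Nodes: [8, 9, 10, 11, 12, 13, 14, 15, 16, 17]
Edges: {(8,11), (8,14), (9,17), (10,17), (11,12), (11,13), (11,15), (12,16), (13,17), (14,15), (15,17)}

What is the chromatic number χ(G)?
χ(G) = 2

Clique number ω(G) = 2 (lower bound: χ ≥ ω).
The graph is bipartite (no odd cycle), so 2 colors suffice: χ(G) = 2.
A valid 2-coloring: color 1: [11, 14, 16, 17]; color 2: [8, 9, 10, 12, 13, 15].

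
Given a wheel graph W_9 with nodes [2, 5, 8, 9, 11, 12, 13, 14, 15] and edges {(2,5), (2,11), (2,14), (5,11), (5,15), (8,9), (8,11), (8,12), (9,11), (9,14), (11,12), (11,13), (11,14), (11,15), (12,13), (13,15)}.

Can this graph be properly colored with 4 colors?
Yes, G is 4-colorable

A valid 4-coloring: color 1: [11]; color 2: [5, 8, 13, 14]; color 3: [2, 9, 12, 15].
(χ(G) = 3 ≤ 4.)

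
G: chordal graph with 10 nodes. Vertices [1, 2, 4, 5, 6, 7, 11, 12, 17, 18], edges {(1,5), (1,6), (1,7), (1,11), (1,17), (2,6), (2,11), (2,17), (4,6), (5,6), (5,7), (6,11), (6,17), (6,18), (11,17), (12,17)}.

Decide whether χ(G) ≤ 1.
The clique on vertices [1, 6, 11, 17] has size 4 > 1, so it alone needs 4 colors.

No, G is not 1-colorable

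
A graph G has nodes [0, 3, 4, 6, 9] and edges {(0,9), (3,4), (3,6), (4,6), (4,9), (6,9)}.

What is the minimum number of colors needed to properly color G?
χ(G) = 3

Clique number ω(G) = 3 (lower bound: χ ≥ ω).
The clique on [4, 6, 9] has size 3, forcing χ ≥ 3, and the coloring below uses 3 colors, so χ(G) = 3.
A valid 3-coloring: color 1: [0, 6]; color 2: [4]; color 3: [3, 9].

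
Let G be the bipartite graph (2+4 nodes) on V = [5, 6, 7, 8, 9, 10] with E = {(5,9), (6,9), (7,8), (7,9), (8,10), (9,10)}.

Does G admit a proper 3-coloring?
A valid 3-coloring: color 1: [8, 9]; color 2: [5, 6, 7, 10].
(χ(G) = 2 ≤ 3.)

Yes, G is 3-colorable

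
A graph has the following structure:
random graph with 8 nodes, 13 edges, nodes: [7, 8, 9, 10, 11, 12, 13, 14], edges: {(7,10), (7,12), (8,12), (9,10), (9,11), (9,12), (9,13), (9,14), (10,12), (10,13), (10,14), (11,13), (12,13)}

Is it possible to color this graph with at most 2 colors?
The clique on vertices [9, 10, 12, 13] has size 4 > 2, so it alone needs 4 colors.

No, G is not 2-colorable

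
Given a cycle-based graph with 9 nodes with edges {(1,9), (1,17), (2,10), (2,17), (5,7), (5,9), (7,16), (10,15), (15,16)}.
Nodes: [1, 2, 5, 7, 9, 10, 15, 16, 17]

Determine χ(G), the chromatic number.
Clique number ω(G) = 2 (lower bound: χ ≥ ω).
Odd cycle [1, 17, 2, 10, 15, 16, 7, 5, 9] needs 3 colors (χ ≥ 3).
The coloring below uses 3 colors, so χ(G) = 3.
A valid 3-coloring: color 1: [1, 2, 5, 15]; color 2: [9, 10, 16, 17]; color 3: [7].

χ(G) = 3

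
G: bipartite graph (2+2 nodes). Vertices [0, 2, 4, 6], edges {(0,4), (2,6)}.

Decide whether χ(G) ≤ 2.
Yes, G is 2-colorable

A valid 2-coloring: color 1: [4, 6]; color 2: [0, 2].
(χ(G) = 2 ≤ 2.)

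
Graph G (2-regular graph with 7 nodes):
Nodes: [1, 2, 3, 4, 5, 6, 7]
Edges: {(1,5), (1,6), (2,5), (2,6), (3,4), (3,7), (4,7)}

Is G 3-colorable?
Yes, G is 3-colorable

A valid 3-coloring: color 1: [4, 5, 6]; color 2: [1, 2, 3]; color 3: [7].
(χ(G) = 3 ≤ 3.)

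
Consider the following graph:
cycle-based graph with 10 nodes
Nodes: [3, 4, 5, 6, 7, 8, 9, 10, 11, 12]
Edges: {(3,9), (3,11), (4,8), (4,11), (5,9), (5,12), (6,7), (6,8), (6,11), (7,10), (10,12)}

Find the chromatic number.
χ(G) = 2

Clique number ω(G) = 2 (lower bound: χ ≥ ω).
The graph is bipartite (no odd cycle), so 2 colors suffice: χ(G) = 2.
A valid 2-coloring: color 1: [3, 4, 5, 6, 10]; color 2: [7, 8, 9, 11, 12].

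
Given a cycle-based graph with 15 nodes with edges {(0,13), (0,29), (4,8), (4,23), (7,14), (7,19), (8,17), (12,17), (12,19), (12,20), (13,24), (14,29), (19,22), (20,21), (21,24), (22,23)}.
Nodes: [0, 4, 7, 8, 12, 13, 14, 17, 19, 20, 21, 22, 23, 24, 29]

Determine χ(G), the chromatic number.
Clique number ω(G) = 2 (lower bound: χ ≥ ω).
Odd cycle [22, 23, 4, 8, 17, 12, 20, 21, 24, 13, 0, 29, 14, 7, 19] needs 3 colors (χ ≥ 3).
The coloring below uses 3 colors, so χ(G) = 3.
A valid 3-coloring: color 1: [0, 8, 14, 19, 20, 23, 24]; color 2: [4, 7, 12, 13, 21, 22, 29]; color 3: [17].

χ(G) = 3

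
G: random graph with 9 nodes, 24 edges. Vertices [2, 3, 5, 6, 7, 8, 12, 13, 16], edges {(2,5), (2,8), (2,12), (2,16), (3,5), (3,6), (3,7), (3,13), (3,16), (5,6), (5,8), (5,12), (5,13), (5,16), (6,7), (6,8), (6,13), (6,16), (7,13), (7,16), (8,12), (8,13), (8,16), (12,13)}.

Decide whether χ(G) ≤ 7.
Yes, G is 7-colorable

A valid 7-coloring: color 1: [5, 7]; color 2: [6, 12]; color 3: [13, 16]; color 4: [3, 8]; color 5: [2].
(χ(G) = 5 ≤ 7.)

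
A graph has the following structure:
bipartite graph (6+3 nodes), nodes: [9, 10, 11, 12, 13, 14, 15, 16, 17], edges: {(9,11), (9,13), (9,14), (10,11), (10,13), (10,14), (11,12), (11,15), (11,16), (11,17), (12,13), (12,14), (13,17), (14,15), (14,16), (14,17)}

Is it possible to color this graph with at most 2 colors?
Yes, G is 2-colorable

A valid 2-coloring: color 1: [11, 13, 14]; color 2: [9, 10, 12, 15, 16, 17].
(χ(G) = 2 ≤ 2.)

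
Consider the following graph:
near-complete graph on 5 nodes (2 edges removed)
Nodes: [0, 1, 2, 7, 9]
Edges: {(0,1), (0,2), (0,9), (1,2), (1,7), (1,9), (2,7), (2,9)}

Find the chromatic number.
Clique number ω(G) = 4 (lower bound: χ ≥ ω).
The clique on [0, 1, 2, 9] has size 4, forcing χ ≥ 4, and the coloring below uses 4 colors, so χ(G) = 4.
A valid 4-coloring: color 1: [1]; color 2: [2]; color 3: [7, 9]; color 4: [0].

χ(G) = 4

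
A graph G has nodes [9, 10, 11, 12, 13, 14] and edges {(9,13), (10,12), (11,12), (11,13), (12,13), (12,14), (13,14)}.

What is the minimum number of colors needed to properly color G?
Clique number ω(G) = 3 (lower bound: χ ≥ ω).
The clique on [11, 12, 13] has size 3, forcing χ ≥ 3, and the coloring below uses 3 colors, so χ(G) = 3.
A valid 3-coloring: color 1: [9, 12]; color 2: [10, 13]; color 3: [11, 14].

χ(G) = 3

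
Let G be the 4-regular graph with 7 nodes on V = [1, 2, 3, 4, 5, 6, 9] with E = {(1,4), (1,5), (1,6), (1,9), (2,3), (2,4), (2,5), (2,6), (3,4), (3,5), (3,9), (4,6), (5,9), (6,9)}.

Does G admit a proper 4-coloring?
Yes, G is 4-colorable

A valid 4-coloring: color 1: [4, 5]; color 2: [2, 9]; color 3: [3, 6]; color 4: [1].
(χ(G) = 4 ≤ 4.)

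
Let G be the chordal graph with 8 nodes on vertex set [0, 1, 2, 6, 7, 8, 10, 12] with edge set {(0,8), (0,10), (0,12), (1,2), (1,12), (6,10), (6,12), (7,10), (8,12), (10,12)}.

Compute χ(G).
Clique number ω(G) = 3 (lower bound: χ ≥ ω).
The clique on [0, 8, 12] has size 3, forcing χ ≥ 3, and the coloring below uses 3 colors, so χ(G) = 3.
A valid 3-coloring: color 1: [2, 7, 12]; color 2: [1, 8, 10]; color 3: [0, 6].

χ(G) = 3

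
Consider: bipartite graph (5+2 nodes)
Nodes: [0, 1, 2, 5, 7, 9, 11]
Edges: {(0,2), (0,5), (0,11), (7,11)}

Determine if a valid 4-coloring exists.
Yes, G is 4-colorable

A valid 4-coloring: color 1: [0, 1, 7, 9]; color 2: [2, 5, 11].
(χ(G) = 2 ≤ 4.)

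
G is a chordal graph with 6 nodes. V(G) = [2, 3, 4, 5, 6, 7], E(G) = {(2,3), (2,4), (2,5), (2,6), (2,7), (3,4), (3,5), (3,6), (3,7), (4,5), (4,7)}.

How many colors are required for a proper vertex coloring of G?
χ(G) = 4

Clique number ω(G) = 4 (lower bound: χ ≥ ω).
The clique on [2, 3, 4, 5] has size 4, forcing χ ≥ 4, and the coloring below uses 4 colors, so χ(G) = 4.
A valid 4-coloring: color 1: [2]; color 2: [3]; color 3: [4, 6]; color 4: [5, 7].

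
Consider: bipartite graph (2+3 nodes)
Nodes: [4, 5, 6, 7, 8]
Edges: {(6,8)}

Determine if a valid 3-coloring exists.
A valid 3-coloring: color 1: [4, 5, 7, 8]; color 2: [6].
(χ(G) = 2 ≤ 3.)

Yes, G is 3-colorable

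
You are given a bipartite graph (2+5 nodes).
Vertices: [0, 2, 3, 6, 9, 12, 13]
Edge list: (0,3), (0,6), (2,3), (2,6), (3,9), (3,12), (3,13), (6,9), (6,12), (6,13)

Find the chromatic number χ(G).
Clique number ω(G) = 2 (lower bound: χ ≥ ω).
The graph is bipartite (no odd cycle), so 2 colors suffice: χ(G) = 2.
A valid 2-coloring: color 1: [3, 6]; color 2: [0, 2, 9, 12, 13].

χ(G) = 2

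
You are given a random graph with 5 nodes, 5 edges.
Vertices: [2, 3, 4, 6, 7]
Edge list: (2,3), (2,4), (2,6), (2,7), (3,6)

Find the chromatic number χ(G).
χ(G) = 3

Clique number ω(G) = 3 (lower bound: χ ≥ ω).
The clique on [2, 3, 6] has size 3, forcing χ ≥ 3, and the coloring below uses 3 colors, so χ(G) = 3.
A valid 3-coloring: color 1: [2]; color 2: [3, 4, 7]; color 3: [6].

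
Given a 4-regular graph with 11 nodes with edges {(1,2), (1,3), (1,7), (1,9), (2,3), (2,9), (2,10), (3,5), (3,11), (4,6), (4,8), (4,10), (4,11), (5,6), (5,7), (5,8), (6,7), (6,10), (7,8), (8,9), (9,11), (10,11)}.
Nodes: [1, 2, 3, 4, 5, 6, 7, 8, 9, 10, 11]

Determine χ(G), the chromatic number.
Clique number ω(G) = 3 (lower bound: χ ≥ ω).
The clique on [1, 2, 9] has size 3, forcing χ ≥ 3, and the coloring below uses 3 colors, so χ(G) = 3.
A valid 3-coloring: color 1: [3, 7, 9, 10]; color 2: [1, 6, 8, 11]; color 3: [2, 4, 5].

χ(G) = 3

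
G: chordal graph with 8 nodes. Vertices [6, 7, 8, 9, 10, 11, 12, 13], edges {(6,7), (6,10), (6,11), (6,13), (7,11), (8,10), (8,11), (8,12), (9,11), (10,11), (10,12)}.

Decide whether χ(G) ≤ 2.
The clique on vertices [8, 10, 11] has size 3 > 2, so it alone needs 3 colors.

No, G is not 2-colorable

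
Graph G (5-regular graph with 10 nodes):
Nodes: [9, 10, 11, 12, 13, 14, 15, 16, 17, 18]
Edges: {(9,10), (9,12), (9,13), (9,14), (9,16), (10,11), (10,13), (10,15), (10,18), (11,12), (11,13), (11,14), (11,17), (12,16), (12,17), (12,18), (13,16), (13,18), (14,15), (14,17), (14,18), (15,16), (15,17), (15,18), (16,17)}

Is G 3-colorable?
No, G is not 3-colorable

Odd cycle [11, 12, 16, 15, 14] needs 3 colors (χ ≥ 3).
Vertex 17 is adjacent to every vertex of [11, 12, 14, 15, 16], which already need 3 colors among themselves, so 17 needs a new color (χ ≥ 4).
Hence χ(G) ≥ 4 > 3, so no proper 3-coloring exists.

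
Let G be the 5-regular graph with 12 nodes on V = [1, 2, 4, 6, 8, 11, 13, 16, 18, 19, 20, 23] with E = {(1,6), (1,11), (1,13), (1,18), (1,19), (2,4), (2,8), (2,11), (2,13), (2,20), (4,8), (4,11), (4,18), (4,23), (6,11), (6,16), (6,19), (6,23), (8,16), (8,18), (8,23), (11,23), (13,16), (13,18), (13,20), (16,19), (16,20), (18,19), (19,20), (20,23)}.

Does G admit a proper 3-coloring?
Suppose a proper 3-coloring c exists. The clique [1, 6, 11] takes 3 distinct colors; by symmetry let c(1) = 1, c(6) = 2, c(11) = 3.
- Vertex 19: neighbors [1, 6] already have colors [1, 2] ⇒ c(19) = 3.
- Vertex 16: neighbors [6, 19] already have colors [2, 3] ⇒ c(16) = 1.
- Vertex 18: neighbors [1, 19] already have colors [1, 3] ⇒ c(18) = 2.
- Vertex 4: neighbors [18, 11] already have colors [2, 3] ⇒ c(4) = 1.
- Vertex 23: neighbors [4, 6, 11] already have colors [1, 2, 3] — all 3 colors blocked. Contradiction.
The forced assignments end in a contradiction, so G has no proper 3-coloring (χ ≥ 4).

No, G is not 3-colorable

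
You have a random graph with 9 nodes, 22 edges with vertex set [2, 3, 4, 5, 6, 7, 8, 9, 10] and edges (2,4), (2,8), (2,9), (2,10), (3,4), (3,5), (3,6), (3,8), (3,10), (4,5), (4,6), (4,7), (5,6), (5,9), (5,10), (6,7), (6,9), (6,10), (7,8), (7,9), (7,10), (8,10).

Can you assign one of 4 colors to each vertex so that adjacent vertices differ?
A valid 4-coloring: color 1: [6, 8]; color 2: [4, 9, 10]; color 3: [2, 3, 7]; color 4: [5].
(χ(G) = 4 ≤ 4.)

Yes, G is 4-colorable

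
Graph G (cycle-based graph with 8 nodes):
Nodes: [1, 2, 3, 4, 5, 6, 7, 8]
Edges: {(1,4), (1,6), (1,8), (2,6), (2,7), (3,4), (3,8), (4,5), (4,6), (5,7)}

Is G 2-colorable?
The clique on vertices [1, 4, 6] has size 3 > 2, so it alone needs 3 colors.

No, G is not 2-colorable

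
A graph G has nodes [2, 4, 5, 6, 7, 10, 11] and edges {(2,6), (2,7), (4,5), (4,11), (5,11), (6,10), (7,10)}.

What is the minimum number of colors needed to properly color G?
Clique number ω(G) = 3 (lower bound: χ ≥ ω).
The clique on [4, 5, 11] has size 3, forcing χ ≥ 3, and the coloring below uses 3 colors, so χ(G) = 3.
A valid 3-coloring: color 1: [5, 6, 7]; color 2: [2, 4, 10]; color 3: [11].

χ(G) = 3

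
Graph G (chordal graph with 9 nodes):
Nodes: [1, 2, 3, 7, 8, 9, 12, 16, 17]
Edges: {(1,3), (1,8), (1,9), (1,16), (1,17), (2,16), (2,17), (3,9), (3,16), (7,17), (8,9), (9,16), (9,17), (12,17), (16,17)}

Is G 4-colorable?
Yes, G is 4-colorable

A valid 4-coloring: color 1: [3, 8, 17]; color 2: [1, 2, 7, 12]; color 3: [16]; color 4: [9].
(χ(G) = 4 ≤ 4.)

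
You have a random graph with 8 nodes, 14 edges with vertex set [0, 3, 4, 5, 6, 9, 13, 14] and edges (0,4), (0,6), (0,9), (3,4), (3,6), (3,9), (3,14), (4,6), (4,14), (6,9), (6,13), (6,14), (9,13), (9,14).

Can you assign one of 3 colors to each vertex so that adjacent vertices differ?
The clique on vertices [3, 6, 9, 14] has size 4 > 3, so it alone needs 4 colors.

No, G is not 3-colorable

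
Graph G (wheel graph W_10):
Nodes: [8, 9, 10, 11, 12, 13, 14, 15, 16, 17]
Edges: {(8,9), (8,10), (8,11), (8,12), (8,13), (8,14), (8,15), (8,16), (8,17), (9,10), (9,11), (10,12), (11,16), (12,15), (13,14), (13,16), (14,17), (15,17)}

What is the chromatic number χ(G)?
χ(G) = 4

Clique number ω(G) = 3 (lower bound: χ ≥ ω).
Odd cycle [15, 17, 14, 13, 16, 11, 9, 10, 12] needs 3 colors (χ ≥ 3).
Vertex 8 is adjacent to every vertex of [9, 10, 11, 12, 13, 14, 15, 16, 17], which already need 3 colors among themselves, so 8 needs a new color (χ ≥ 4).
The coloring below uses 4 colors, so χ(G) = 4.
A valid 4-coloring: color 1: [8]; color 2: [10, 14, 15, 16]; color 3: [11, 12, 13, 17]; color 4: [9].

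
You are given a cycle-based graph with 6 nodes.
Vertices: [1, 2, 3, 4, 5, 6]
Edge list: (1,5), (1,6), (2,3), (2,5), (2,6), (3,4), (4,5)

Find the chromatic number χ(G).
χ(G) = 2

Clique number ω(G) = 2 (lower bound: χ ≥ ω).
The graph is bipartite (no odd cycle), so 2 colors suffice: χ(G) = 2.
A valid 2-coloring: color 1: [3, 5, 6]; color 2: [1, 2, 4].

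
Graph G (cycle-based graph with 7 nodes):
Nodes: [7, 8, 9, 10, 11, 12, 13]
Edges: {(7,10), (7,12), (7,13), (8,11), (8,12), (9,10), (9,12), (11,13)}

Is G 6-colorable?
A valid 6-coloring: color 1: [7, 8, 9]; color 2: [10, 11, 12]; color 3: [13].
(χ(G) = 3 ≤ 6.)

Yes, G is 6-colorable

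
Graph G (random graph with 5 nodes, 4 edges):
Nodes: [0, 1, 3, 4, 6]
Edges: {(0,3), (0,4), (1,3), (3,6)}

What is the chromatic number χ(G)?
χ(G) = 2

Clique number ω(G) = 2 (lower bound: χ ≥ ω).
The graph is bipartite (no odd cycle), so 2 colors suffice: χ(G) = 2.
A valid 2-coloring: color 1: [3, 4]; color 2: [0, 1, 6].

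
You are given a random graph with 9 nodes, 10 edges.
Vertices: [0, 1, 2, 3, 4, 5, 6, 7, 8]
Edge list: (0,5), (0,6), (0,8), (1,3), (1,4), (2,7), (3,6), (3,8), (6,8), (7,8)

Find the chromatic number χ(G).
Clique number ω(G) = 3 (lower bound: χ ≥ ω).
The clique on [0, 6, 8] has size 3, forcing χ ≥ 3, and the coloring below uses 3 colors, so χ(G) = 3.
A valid 3-coloring: color 1: [1, 2, 5, 8]; color 2: [0, 3, 4, 7]; color 3: [6].

χ(G) = 3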